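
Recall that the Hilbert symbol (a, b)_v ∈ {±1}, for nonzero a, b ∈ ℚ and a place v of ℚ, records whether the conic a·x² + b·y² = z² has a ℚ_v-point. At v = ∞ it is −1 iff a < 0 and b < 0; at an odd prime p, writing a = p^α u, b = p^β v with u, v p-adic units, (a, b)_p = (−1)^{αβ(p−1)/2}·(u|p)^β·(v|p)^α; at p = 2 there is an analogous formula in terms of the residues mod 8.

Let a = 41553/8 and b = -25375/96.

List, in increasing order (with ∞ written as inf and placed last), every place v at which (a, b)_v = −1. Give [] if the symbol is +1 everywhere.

Mod squares: a ≡ 114, b ≡ -6090. Check v ∈ {∞, 2, 3, 5, 7, 19, 29}.
v=7: a=7^0·(≡1), b=7^1·(≡3) mod 7; (1|7)=+1, (3|7)=-1; (−1)^{0·1·3}·(+1)^1·(-1)^0 = +1.
v=2: v_2(a)=-3, v_2(b)=-5; units ≡ 1, 3 (mod 8); ε·ε+αω+βω = 0·1+-3·1+-5·0 ≡ 1  ⇒  (a,b)_2 = -1.
v=5: a=5^0·(≡1), b=5^3·(≡2) mod 5; (1|5)=+1, (2|5)=-1; (−1)^{0·3·2}·(+1)^3·(-1)^0 = +1.
v=19: a=19^1·(≡5), b=19^0·(≡9) mod 19; (5|19)=+1, (9|19)=+1; (−1)^{1·0·9}·(+1)^0·(+1)^1 = +1.
v=3: a=3^7·(≡2), b=3^-1·(≡1) mod 3; (2|3)=-1, (1|3)=+1; (−1)^{7·-1·1}·(-1)^-1·(+1)^7 = +1.
v=29: a=29^0·(≡14), b=29^1·(≡22) mod 29; (14|29)=-1, (22|29)=+1; (−1)^{0·1·14}·(-1)^1·(+1)^0 = -1.
v=∞: 114 > 0 and -6090 < 0  ⇒  (a,b)_∞ = +1.
(114, -6090 / ℚ) ramifies at {2, 29}: a division algebra.

[2, 29]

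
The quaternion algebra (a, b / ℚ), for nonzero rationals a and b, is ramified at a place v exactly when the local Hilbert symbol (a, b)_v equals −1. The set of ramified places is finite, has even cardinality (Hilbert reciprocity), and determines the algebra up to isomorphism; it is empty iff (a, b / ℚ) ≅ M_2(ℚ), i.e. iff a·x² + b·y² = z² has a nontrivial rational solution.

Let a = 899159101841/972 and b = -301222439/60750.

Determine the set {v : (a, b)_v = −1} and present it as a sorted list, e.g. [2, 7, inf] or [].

(a, b) ≡ (3003, -3570) mod (ℚ^×)²; places V = {2, 3, 5, 7, 11, 13, 17, 37, 41, 43, ∞}.
(a,b)_5: α=0, u≡3; β=-3, v≡1 (mod 5); (3|5)=-1, (1|5)=+1; sign (−1)^0·-1^-3·+1^0 = -1.
(a,b)_∞: sgn(3003)=+, sgn(-3570)=−, so +1.
(a,b)_41: α=2, u≡16; β=0, v≡6 (mod 41); (16|41)=+1, (6|41)=-1; sign (−1)^0·+1^0·-1^2 = +1.
(a,b)_7: α=1, u≡1; β=1, v≡4 (mod 7); (1|7)=+1, (4|7)=+1; sign (−1)^1·+1^1·+1^1 = -1.
(a,b)_3: α=-5, u≡2; β=-5, v≡1 (mod 3); (2|3)=-1, (1|3)=+1; sign (−1)^1·-1^-5·+1^-5 = +1.
(a,b)_17: α=2, u≡6; β=1, v≡11 (mod 17); (6|17)=-1, (11|17)=-1; sign (−1)^0·-1^1·-1^2 = -1.
(a,b)_2: α=-2, β=-1; u≡3, v≡7 (mod 8); ε(u)ε(v)=1·1, αω(v)=-2·0, βω(u)=-1·1; sum ≡ 0  ⇒  +1.
(a,b)_37: α=0, u≡15; β=2, v≡35 (mod 37); (15|37)=-1, (35|37)=-1; sign (−1)^0·-1^2·-1^0 = +1.
(a,b)_43: α=2, u≡1; β=2, v≡3 (mod 43); (1|43)=+1, (3|43)=-1; sign (−1)^0·+1^2·-1^2 = +1.
(a,b)_13: α=1, u≡12; β=0, v≡2 (mod 13); (12|13)=+1, (2|13)=-1; sign (−1)^0·+1^0·-1^1 = -1.
(a,b)_11: α=1, u≡1; β=0, v≡4 (mod 11); (1|11)=+1, (4|11)=+1; sign (−1)^0·+1^0·+1^1 = +1.
(3003, -3570 / ℚ) ramifies at {5, 7, 13, 17}: a division algebra.

[5, 7, 13, 17]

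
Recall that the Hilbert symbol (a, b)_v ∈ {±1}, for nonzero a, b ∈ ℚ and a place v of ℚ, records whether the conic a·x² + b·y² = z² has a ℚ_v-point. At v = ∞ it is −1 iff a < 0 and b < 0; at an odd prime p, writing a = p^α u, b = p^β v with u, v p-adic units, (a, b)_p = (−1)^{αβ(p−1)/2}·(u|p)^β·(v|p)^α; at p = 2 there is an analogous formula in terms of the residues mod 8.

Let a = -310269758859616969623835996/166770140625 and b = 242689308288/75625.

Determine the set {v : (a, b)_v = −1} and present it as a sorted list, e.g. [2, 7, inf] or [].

(a, b) ≡ (-799, 45402) mod (ℚ^×)²; places V = {2, 3, 5, 7, 11, 17, 23, 29, 47, ∞}.
(a,b)_11: α=-4, u≡9; β=-2, v≡1 (mod 11); (9|11)=+1, (1|11)=+1; sign (−1)^0·+1^-2·+1^-4 = +1.
(a,b)_23: α=2, u≡8; β=1, v≡22 (mod 23); (8|23)=+1, (22|23)=-1; sign (−1)^0·+1^1·-1^2 = +1.
(a,b)_2: α=2, β=7; u≡1, v≡5 (mod 8); ε(u)ε(v)=0·0, αω(v)=2·1, βω(u)=7·0; sum ≡ 0  ⇒  +1.
(a,b)_29: α=2, u≡22; β=0, v≡2 (mod 29); (22|29)=+1, (2|29)=-1; sign (−1)^0·+1^0·-1^2 = +1.
(a,b)_3: α=-6, u≡2; β=1, v≡2 (mod 3); (2|3)=-1, (2|3)=-1; sign (−1)^0·-1^1·-1^-6 = -1.
(a,b)_47: α=3, u≡45; β=1, v≡19 (mod 47); (45|47)=-1, (19|47)=-1; sign (−1)^1·-1^1·-1^3 = -1.
(a,b)_7: α=2, u≡6; β=1, v≡4 (mod 7); (6|7)=-1, (4|7)=+1; sign (−1)^0·-1^1·+1^2 = -1.
(a,b)_∞: sgn(-799)=−, sgn(45402)=+, so +1.
(a,b)_5: α=-6, u≡1; β=-4, v≡3 (mod 5); (1|5)=+1, (3|5)=-1; sign (−1)^0·+1^-4·-1^-6 = +1.
(a,b)_17: α=11, u≡2; β=4, v≡6 (mod 17); (2|17)=+1, (6|17)=-1; sign (−1)^0·+1^4·-1^11 = -1.
|Ram(-799, 45402)| = 4, even; anisotropic at {3, 7, 17, 47}.

[3, 7, 17, 47]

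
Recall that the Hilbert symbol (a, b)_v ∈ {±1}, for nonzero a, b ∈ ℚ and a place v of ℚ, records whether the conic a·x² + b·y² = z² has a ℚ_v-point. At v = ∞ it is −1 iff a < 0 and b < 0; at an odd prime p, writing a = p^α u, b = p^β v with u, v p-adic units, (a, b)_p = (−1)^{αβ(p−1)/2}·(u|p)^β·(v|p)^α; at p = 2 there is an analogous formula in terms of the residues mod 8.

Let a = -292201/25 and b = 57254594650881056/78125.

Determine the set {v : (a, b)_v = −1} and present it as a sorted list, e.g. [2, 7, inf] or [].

(a, b) ≡ (-1729, 35530) mod (ℚ^×)²; places V = {2, 5, 7, 11, 13, 17, 19, ∞}.
(a,b)_11: α=0, u≡1; β=1, v≡6 (mod 11); (1|11)=+1, (6|11)=-1; sign (−1)^0·+1^1·-1^0 = +1.
(a,b)_19: α=1, u≡5; β=3, v≡2 (mod 19); (5|19)=+1, (2|19)=-1; sign (−1)^1·+1^3·-1^1 = +1.
(a,b)_∞: sgn(-1729)=−, sgn(35530)=+, so +1.
(a,b)_2: α=0, β=5; u≡7, v≡5 (mod 8); ε(u)ε(v)=1·0, αω(v)=0·1, βω(u)=5·0; sum ≡ 0  ⇒  +1.
(a,b)_13: α=3, u≡3; β=6, v≡12 (mod 13); (3|13)=+1, (12|13)=+1; sign (−1)^0·+1^6·+1^3 = +1.
(a,b)_5: α=-2, u≡4; β=-7, v≡1 (mod 5); (4|5)=+1, (1|5)=+1; sign (−1)^0·+1^-7·+1^-2 = +1.
(a,b)_17: α=0, u≡10; β=3, v≡4 (mod 17); (10|17)=-1, (4|17)=+1; sign (−1)^0·-1^3·+1^0 = -1.
(a,b)_7: α=1, u≡3; β=0, v≡6 (mod 7); (3|7)=-1, (6|7)=-1; sign (−1)^0·-1^0·-1^1 = -1.
(-1729, 35530 / ℚ) ramifies at {7, 17}: a division algebra.

[7, 17]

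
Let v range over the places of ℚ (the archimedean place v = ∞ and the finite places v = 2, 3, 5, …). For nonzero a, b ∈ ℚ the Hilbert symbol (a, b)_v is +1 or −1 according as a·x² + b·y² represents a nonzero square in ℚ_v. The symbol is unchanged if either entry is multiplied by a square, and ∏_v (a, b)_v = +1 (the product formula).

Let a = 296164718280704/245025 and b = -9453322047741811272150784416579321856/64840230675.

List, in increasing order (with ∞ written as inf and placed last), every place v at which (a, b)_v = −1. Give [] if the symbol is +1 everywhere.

[3, 13, 19, 29]

(a, b) ≡ (221, -365313) mod (ℚ^×)²; places V = {2, 3, 5, 7, 11, 13, 17, 19, 29, ∞}.
(a,b)_3: α=-4, u≡2; β=-11, v≡2 (mod 3); (2|3)=-1, (2|3)=-1; sign (−1)^0·-1^-11·-1^-4 = -1.
(a,b)_5: α=-2, u≡4; β=-2, v≡2 (mod 5); (4|5)=+1, (2|5)=-1; sign (−1)^0·+1^-2·-1^-2 = +1.
(a,b)_13: α=1, u≡9; β=3, v≡2 (mod 13); (9|13)=+1, (2|13)=-1; sign (−1)^0·+1^3·-1^1 = -1.
(a,b)_17: α=3, u≡15; β=9, v≡16 (mod 17); (15|17)=+1, (16|17)=+1; sign (−1)^0·+1^9·+1^3 = +1.
(a,b)_2: α=18, β=32; u≡5, v≡7 (mod 8); ε(u)ε(v)=0·1, αω(v)=18·0, βω(u)=32·1; sum ≡ 0  ⇒  +1.
(a,b)_∞: sgn(221)=+, sgn(-365313)=−, so +1.
(a,b)_11: α=-2, u≡9; β=-4, v≡6 (mod 11); (9|11)=+1, (6|11)=-1; sign (−1)^0·+1^-4·-1^-2 = +1.
(a,b)_19: α=2, u≡15; β=5, v≡11 (mod 19); (15|19)=-1, (11|19)=+1; sign (−1)^0·-1^5·+1^2 = -1.
(a,b)_29: α=0, u≡15; β=1, v≡18 (mod 29); (15|29)=-1, (18|29)=-1; sign (−1)^0·-1^1·-1^0 = -1.
(a,b)_7: α=2, u≡1; β=6, v≡3 (mod 7); (1|7)=+1, (3|7)=-1; sign (−1)^0·+1^6·-1^2 = +1.
Ram(221, -365313) = {3, 13, 19, 29}; no ℚ_3-point on the conic.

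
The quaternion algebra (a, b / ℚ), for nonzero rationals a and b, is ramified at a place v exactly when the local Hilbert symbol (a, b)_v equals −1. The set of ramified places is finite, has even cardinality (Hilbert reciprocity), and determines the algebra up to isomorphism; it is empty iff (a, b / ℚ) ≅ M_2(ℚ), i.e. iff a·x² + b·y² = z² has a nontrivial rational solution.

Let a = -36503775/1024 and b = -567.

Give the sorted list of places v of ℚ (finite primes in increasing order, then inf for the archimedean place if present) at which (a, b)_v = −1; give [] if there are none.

[7, inf]

(a, b) ≡ (-3311, -7) mod (ℚ^×)²; places V = {2, 3, 5, 7, 11, 43, ∞}.
(a,b)_7: α=3, u≡5; β=1, v≡3 (mod 7); (5|7)=-1, (3|7)=-1; sign (−1)^1·-1^1·-1^3 = -1.
(a,b)_11: α=1, u≡10; β=0, v≡5 (mod 11); (10|11)=-1, (5|11)=+1; sign (−1)^0·-1^0·+1^1 = +1.
(a,b)_3: α=2, u≡1; β=4, v≡2 (mod 3); (1|3)=+1, (2|3)=-1; sign (−1)^0·+1^4·-1^2 = +1.
(a,b)_43: α=1, u≡40; β=0, v≡35 (mod 43); (40|43)=+1, (35|43)=+1; sign (−1)^0·+1^0·+1^1 = +1.
(a,b)_∞: sgn(-3311)=−, sgn(-7)=−, so -1.
(a,b)_5: α=2, u≡1; β=0, v≡3 (mod 5); (1|5)=+1, (3|5)=-1; sign (−1)^0·+1^0·-1^2 = +1.
(a,b)_2: α=-10, β=0; u≡1, v≡1 (mod 8); ε(u)ε(v)=0·0, αω(v)=-10·0, βω(u)=0·0; sum ≡ 0  ⇒  +1.
|Ram(-3311, -7)| = 2, even; anisotropic at {7, ∞}.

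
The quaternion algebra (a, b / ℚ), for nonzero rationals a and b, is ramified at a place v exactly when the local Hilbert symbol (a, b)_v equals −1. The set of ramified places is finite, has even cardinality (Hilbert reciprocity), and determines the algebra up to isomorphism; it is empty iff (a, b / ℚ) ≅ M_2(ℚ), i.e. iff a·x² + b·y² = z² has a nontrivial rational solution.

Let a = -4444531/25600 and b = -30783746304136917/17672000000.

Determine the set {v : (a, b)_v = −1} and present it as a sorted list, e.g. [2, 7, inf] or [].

(a, b) ≡ (-91, -4056234) mod (ℚ^×)²; places V = {2, 3, 5, 7, 13, 17, 19, 23, 47, ∞}.
(a,b)_23: α=0, u≡12; β=1, v≡12 (mod 23); (12|23)=+1, (12|23)=+1; sign (−1)^0·+1^1·+1^0 = +1.
(a,b)_5: α=-2, u≡1; β=-6, v≡1 (mod 5); (1|5)=+1, (1|5)=+1; sign (−1)^0·+1^-6·+1^-2 = +1.
(a,b)_3: α=0, u≡2; β=13, v≡1 (mod 3); (2|3)=-1, (1|3)=+1; sign (−1)^0·-1^13·+1^0 = -1.
(a,b)_17: α=2, u≡14; β=1, v≡12 (mod 17); (14|17)=-1, (12|17)=-1; sign (−1)^0·-1^1·-1^2 = -1.
(a,b)_2: α=-10, β=-9; u≡5, v≡3 (mod 8); ε(u)ε(v)=0·1, αω(v)=-10·1, βω(u)=-9·1; sum ≡ 1  ⇒  -1.
(a,b)_13: α=3, u≡6; β=5, v≡6 (mod 13); (6|13)=-1, (6|13)=-1; sign (−1)^0·-1^5·-1^3 = +1.
(a,b)_7: α=1, u≡2; β=1, v≡5 (mod 7); (2|7)=+1, (5|7)=-1; sign (−1)^1·+1^1·-1^1 = +1.
(a,b)_19: α=0, u≡9; β=1, v≡17 (mod 19); (9|19)=+1, (17|19)=+1; sign (−1)^0·+1^1·+1^0 = +1.
(a,b)_∞: sgn(-91)=−, sgn(-4056234)=−, so -1.
(a,b)_47: α=0, u≡36; β=-2, v≡6 (mod 47); (36|47)=+1, (6|47)=+1; sign (−1)^0·+1^-2·+1^0 = +1.
Ram(-91, -4056234) = {2, 3, 17, ∞}; no ℚ_2-point on the conic.

[2, 3, 17, inf]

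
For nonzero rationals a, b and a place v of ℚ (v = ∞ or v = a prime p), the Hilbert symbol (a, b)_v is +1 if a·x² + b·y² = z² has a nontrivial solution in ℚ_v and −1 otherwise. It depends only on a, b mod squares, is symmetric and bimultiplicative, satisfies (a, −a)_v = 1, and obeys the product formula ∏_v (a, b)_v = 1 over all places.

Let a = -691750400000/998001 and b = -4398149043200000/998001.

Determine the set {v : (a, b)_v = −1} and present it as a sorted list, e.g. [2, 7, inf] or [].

[5, 11, 17, inf]

Mod squares: a ≡ -935, b ≡ -170. Check v ∈ {∞, 2, 3, 5, 11, 17, 37}.
v=5: a=5^5·(≡2), b=5^5·(≡1) mod 5; (2|5)=-1, (1|5)=+1; (−1)^{5·5·2}·(-1)^5·(+1)^5 = -1.
v=∞: -935 < 0 and -170 < 0  ⇒  (a,b)_∞ = -1.
v=3: a=3^-6·(≡1), b=3^-6·(≡1) mod 3; (1|3)=+1, (1|3)=+1; (−1)^{-6·-6·1}·(+1)^-6·(+1)^-6 = +1.
v=2: v_2(a)=12, v_2(b)=13; units ≡ 1, 3 (mod 8); ε·ε+αω+βω = 0·1+12·1+13·0 ≡ 0  ⇒  (a,b)_2 = +1.
v=11: a=11^1·(≡4), b=11^2·(≡2) mod 11; (4|11)=+1, (2|11)=-1; (−1)^{1·2·5}·(+1)^2·(-1)^1 = -1.
v=37: a=37^-2·(≡16), b=37^-2·(≡15) mod 37; (16|37)=+1, (15|37)=-1; (−1)^{-2·-2·18}·(+1)^-2·(-1)^-2 = +1.
v=17: a=17^3·(≡16), b=17^5·(≡12) mod 17; (16|17)=+1, (12|17)=-1; (−1)^{3·5·8}·(+1)^5·(-1)^3 = -1.
(-935, -170 / ℚ) ramifies at {5, 11, 17, ∞}: a division algebra.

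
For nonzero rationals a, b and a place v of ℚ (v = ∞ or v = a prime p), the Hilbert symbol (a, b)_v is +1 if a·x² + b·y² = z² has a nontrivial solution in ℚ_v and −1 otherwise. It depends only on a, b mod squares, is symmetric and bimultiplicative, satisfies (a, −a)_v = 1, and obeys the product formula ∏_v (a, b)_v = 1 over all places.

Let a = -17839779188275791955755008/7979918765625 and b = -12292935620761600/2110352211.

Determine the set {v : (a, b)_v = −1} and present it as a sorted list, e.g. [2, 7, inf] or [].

[2, 7, 29, inf]

Mod squares: a ≡ -2, b ≡ -4466. Check v ∈ {∞, 2, 3, 5, 7, 11, 17, 19, 29, 31}.
v=19: a=19^0·(≡16), b=19^-2·(≡12) mod 19; (16|19)=+1, (12|19)=-1; (−1)^{0·-2·9}·(+1)^-2·(-1)^0 = +1.
v=3: a=3^-12·(≡1), b=3^-12·(≡1) mod 3; (1|3)=+1, (1|3)=+1; (−1)^{-12·-12·1}·(+1)^-12·(+1)^-12 = +1.
v=2: v_2(a)=31, v_2(b)=11; units ≡ 7, 7 (mod 8); ε·ε+αω+βω = 1·1+31·0+11·0 ≡ 1  ⇒  (a,b)_2 = -1.
v=∞: -2 < 0 and -4466 < 0  ⇒  (a,b)_∞ = -1.
v=5: a=5^-6·(≡2), b=5^2·(≡1) mod 5; (2|5)=-1, (1|5)=+1; (−1)^{-6·2·2}·(-1)^2·(+1)^-6 = +1.
v=7: a=7^10·(≡3), b=7^3·(≡6) mod 7; (3|7)=-1, (6|7)=-1; (−1)^{10·3·3}·(-1)^3·(-1)^10 = -1.
v=31: a=31^-2·(≡6), b=31^0·(≡15) mod 31; (6|31)=-1, (15|31)=-1; (−1)^{-2·0·15}·(-1)^0·(-1)^-2 = +1.
v=29: a=29^2·(≡12), b=29^1·(≡25) mod 29; (12|29)=-1, (25|29)=+1; (−1)^{2·1·14}·(-1)^1·(+1)^2 = -1.
v=17: a=17^2·(≡13), b=17^6·(≡7) mod 17; (13|17)=+1, (7|17)=-1; (−1)^{2·6·8}·(+1)^6·(-1)^2 = +1.
v=11: a=11^2·(≡9), b=11^-1·(≡5) mod 11; (9|11)=+1, (5|11)=+1; (−1)^{2·-1·5}·(+1)^-1·(+1)^2 = +1.
|Ram(-2, -4466)| = 4, even; anisotropic at {2, 7, 29, ∞}.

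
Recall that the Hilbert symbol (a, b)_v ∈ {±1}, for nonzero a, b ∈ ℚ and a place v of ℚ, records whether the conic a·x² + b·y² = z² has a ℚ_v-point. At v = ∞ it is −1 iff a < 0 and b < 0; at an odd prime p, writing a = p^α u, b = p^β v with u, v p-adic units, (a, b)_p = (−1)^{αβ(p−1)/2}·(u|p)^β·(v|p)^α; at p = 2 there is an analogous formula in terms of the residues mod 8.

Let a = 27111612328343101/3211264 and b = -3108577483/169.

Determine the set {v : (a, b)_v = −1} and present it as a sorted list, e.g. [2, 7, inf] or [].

[29, 31]

(a, b) ≡ (1189, -15283) mod (ℚ^×)²; places V = {2, 7, 11, 13, 17, 29, 31, 41, ∞}.
(a,b)_∞: sgn(1189)=+, sgn(-15283)=−, so +1.
(a,b)_31: α=2, u≡15; β=1, v≡11 (mod 31); (15|31)=-1, (11|31)=-1; sign (−1)^0·-1^1·-1^2 = -1.
(a,b)_2: α=-16, β=0; u≡5, v≡5 (mod 8); ε(u)ε(v)=0·0, αω(v)=-16·1, βω(u)=0·1; sum ≡ 0  ⇒  +1.
(a,b)_41: α=3, u≡11; β=2, v≡37 (mod 41); (11|41)=-1, (37|41)=+1; sign (−1)^0·-1^2·+1^3 = +1.
(a,b)_7: α=-2, u≡3; β=0, v≡3 (mod 7); (3|7)=-1, (3|7)=-1; sign (−1)^0·-1^0·-1^-2 = +1.
(a,b)_11: α=0, u≡9; β=2, v≡2 (mod 11); (9|11)=+1, (2|11)=-1; sign (−1)^0·+1^2·-1^0 = +1.
(a,b)_17: α=4, u≡9; β=1, v≡8 (mod 17); (9|17)=+1, (8|17)=+1; sign (−1)^0·+1^1·+1^4 = +1.
(a,b)_29: α=1, u≡26; β=1, v≡24 (mod 29); (26|29)=-1, (24|29)=+1; sign (−1)^0·-1^1·+1^1 = -1.
(a,b)_13: α=2, u≡11; β=-2, v≡2 (mod 13); (11|13)=-1, (2|13)=-1; sign (−1)^0·-1^-2·-1^2 = +1.
|Ram(1189, -15283)| = 2, even; anisotropic at {29, 31}.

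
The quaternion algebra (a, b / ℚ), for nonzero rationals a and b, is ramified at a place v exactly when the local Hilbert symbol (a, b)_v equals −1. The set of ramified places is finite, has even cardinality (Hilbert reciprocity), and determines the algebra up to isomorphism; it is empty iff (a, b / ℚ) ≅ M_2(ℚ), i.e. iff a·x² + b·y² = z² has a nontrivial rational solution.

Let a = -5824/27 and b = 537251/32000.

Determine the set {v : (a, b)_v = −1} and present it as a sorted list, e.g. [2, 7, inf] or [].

[2, 5, 7, 11]

(a, b) ≡ (-273, 55) mod (ℚ^×)²; places V = {2, 3, 5, 7, 11, 13, 17, ∞}.
(a,b)_5: α=0, u≡3; β=-3, v≡1 (mod 5); (3|5)=-1, (1|5)=+1; sign (−1)^0·-1^-3·+1^0 = -1.
(a,b)_7: α=1, u≡6; β=0, v≡5 (mod 7); (6|7)=-1, (5|7)=-1; sign (−1)^0·-1^0·-1^1 = -1.
(a,b)_3: α=-3, u≡2; β=0, v≡1 (mod 3); (2|3)=-1, (1|3)=+1; sign (−1)^0·-1^0·+1^-3 = +1.
(a,b)_17: α=0, u≡16; β=2, v≡1 (mod 17); (16|17)=+1, (1|17)=+1; sign (−1)^0·+1^2·+1^0 = +1.
(a,b)_∞: sgn(-273)=−, sgn(55)=+, so +1.
(a,b)_11: α=0, u≡10; β=1, v≡1 (mod 11); (10|11)=-1, (1|11)=+1; sign (−1)^0·-1^1·+1^0 = -1.
(a,b)_13: α=1, u≡7; β=2, v≡1 (mod 13); (7|13)=-1, (1|13)=+1; sign (−1)^0·-1^2·+1^1 = +1.
(a,b)_2: α=6, β=-8; u≡7, v≡7 (mod 8); ε(u)ε(v)=1·1, αω(v)=6·0, βω(u)=-8·0; sum ≡ 1  ⇒  -1.
(-273, 55 / ℚ) ramifies at {2, 5, 7, 11}: a division algebra.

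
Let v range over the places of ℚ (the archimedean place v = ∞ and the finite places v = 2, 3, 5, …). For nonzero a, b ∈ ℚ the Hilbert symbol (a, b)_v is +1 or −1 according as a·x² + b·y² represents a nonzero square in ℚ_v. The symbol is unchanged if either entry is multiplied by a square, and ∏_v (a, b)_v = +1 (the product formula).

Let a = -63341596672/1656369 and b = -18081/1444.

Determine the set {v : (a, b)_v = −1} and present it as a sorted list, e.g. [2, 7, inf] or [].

[2, 23, 31, inf]

Mod squares: a ≡ -29233, b ≡ -41. Check v ∈ {∞, 2, 3, 7, 11, 13, 19, 23, 31, 41}.
v=7: a=7^0·(≡3), b=7^2·(≡1) mod 7; (3|7)=-1, (1|7)=+1; (−1)^{0·2·3}·(-1)^2·(+1)^0 = +1.
v=3: a=3^-4·(≡2), b=3^2·(≡1) mod 3; (2|3)=-1, (1|3)=+1; (−1)^{-4·2·1}·(-1)^2·(+1)^-4 = +1.
v=13: a=13^-2·(≡3), b=13^0·(≡2) mod 13; (3|13)=+1, (2|13)=-1; (−1)^{-2·0·6}·(+1)^0·(-1)^-2 = +1.
v=41: a=41^1·(≡40), b=41^1·(≡33) mod 41; (40|41)=+1, (33|41)=+1; (−1)^{1·1·20}·(+1)^1·(+1)^1 = +1.
v=23: a=23^3·(≡11), b=23^0·(≡19) mod 23; (11|23)=-1, (19|23)=-1; (−1)^{3·0·11}·(-1)^0·(-1)^3 = -1.
v=2: v_2(a)=12, v_2(b)=-2; units ≡ 7, 7 (mod 8); ε·ε+αω+βω = 1·1+12·0+-2·0 ≡ 1  ⇒  (a,b)_2 = -1.
v=19: a=19^0·(≡13), b=19^-2·(≡16) mod 19; (13|19)=-1, (16|19)=+1; (−1)^{0·-2·9}·(-1)^-2·(+1)^0 = +1.
v=∞: -29233 < 0 and -41 < 0  ⇒  (a,b)_∞ = -1.
v=31: a=31^1·(≡18), b=31^0·(≡3) mod 31; (18|31)=+1, (3|31)=-1; (−1)^{1·0·15}·(+1)^0·(-1)^1 = -1.
v=11: a=11^-2·(≡4), b=11^0·(≡1) mod 11; (4|11)=+1, (1|11)=+1; (−1)^{-2·0·5}·(+1)^0·(+1)^-2 = +1.
|Ram(-29233, -41)| = 4, even; anisotropic at {2, 23, 31, ∞}.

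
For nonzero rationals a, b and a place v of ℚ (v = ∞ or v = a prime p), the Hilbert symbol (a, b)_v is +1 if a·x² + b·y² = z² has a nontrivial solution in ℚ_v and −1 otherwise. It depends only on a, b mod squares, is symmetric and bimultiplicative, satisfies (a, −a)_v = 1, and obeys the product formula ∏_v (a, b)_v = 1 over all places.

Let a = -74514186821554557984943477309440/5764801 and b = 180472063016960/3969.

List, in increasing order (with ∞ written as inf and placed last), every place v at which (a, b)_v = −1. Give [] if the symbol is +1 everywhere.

[17, 23]

(a, b) ≡ (-22165, 11462165) mod (ℚ^×)²; places V = {2, 3, 5, 7, 11, 13, 17, 23, 31, 41, ∞}.
(a,b)_17: α=2, u≡7; β=1, v≡15 (mod 17); (7|17)=-1, (15|17)=+1; sign (−1)^0·-1^1·+1^2 = -1.
(a,b)_3: α=10, u≡2; β=-4, v≡2 (mod 3); (2|3)=-1, (2|3)=-1; sign (−1)^0·-1^-4·-1^10 = +1.
(a,b)_5: α=1, u≡2; β=1, v≡3 (mod 5); (2|5)=-1, (3|5)=-1; sign (−1)^0·-1^1·-1^1 = +1.
(a,b)_∞: sgn(-22165)=−, sgn(11462165)=+, so +1.
(a,b)_2: α=14, β=14; u≡3, v≡5 (mod 8); ε(u)ε(v)=1·0, αω(v)=14·1, βω(u)=14·1; sum ≡ 0  ⇒  +1.
(a,b)_11: α=5, u≡4; β=1, v≡7 (mod 11); (4|11)=+1, (7|11)=-1; sign (−1)^1·+1^1·-1^5 = +1.
(a,b)_13: α=1, u≡8; β=1, v≡7 (mod 13); (8|13)=-1, (7|13)=-1; sign (−1)^0·-1^1·-1^1 = +1.
(a,b)_31: α=5, u≡12; β=2, v≡4 (mod 31); (12|31)=-1, (4|31)=+1; sign (−1)^0·-1^2·+1^5 = +1.
(a,b)_7: α=-8, u≡2; β=-2, v≡2 (mod 7); (2|7)=+1, (2|7)=+1; sign (−1)^0·+1^-2·+1^-8 = +1.
(a,b)_23: α=2, u≡14; β=1, v≡10 (mod 23); (14|23)=-1, (10|23)=-1; sign (−1)^0·-1^1·-1^2 = -1.
(a,b)_41: α=2, u≡10; β=1, v≡29 (mod 41); (10|41)=+1, (29|41)=-1; sign (−1)^0·+1^1·-1^2 = +1.
|Ram(-22165, 11462165)| = 2, even; anisotropic at {17, 23}.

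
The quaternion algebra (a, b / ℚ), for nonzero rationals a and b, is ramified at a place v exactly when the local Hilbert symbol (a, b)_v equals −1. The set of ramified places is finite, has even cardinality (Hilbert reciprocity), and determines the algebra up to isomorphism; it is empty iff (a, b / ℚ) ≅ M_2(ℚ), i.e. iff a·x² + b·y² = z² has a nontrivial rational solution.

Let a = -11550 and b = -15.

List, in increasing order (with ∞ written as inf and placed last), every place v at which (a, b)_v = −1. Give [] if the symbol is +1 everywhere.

[5, 7, 11, inf]

(a, b) ≡ (-462, -15) mod (ℚ^×)²; places V = {2, 3, 5, 7, 11, ∞}.
(a,b)_∞: sgn(-462)=−, sgn(-15)=−, so -1.
(a,b)_7: α=1, u≡2; β=0, v≡6 (mod 7); (2|7)=+1, (6|7)=-1; sign (−1)^0·+1^0·-1^1 = -1.
(a,b)_11: α=1, u≡6; β=0, v≡7 (mod 11); (6|11)=-1, (7|11)=-1; sign (−1)^0·-1^0·-1^1 = -1.
(a,b)_2: α=1, β=0; u≡1, v≡1 (mod 8); ε(u)ε(v)=0·0, αω(v)=1·0, βω(u)=0·0; sum ≡ 0  ⇒  +1.
(a,b)_5: α=2, u≡3; β=1, v≡2 (mod 5); (3|5)=-1, (2|5)=-1; sign (−1)^0·-1^1·-1^2 = -1.
(a,b)_3: α=1, u≡2; β=1, v≡1 (mod 3); (2|3)=-1, (1|3)=+1; sign (−1)^1·-1^1·+1^1 = +1.
Ram(-462, -15) = {5, 7, 11, ∞}; no ℚ_5-point on the conic.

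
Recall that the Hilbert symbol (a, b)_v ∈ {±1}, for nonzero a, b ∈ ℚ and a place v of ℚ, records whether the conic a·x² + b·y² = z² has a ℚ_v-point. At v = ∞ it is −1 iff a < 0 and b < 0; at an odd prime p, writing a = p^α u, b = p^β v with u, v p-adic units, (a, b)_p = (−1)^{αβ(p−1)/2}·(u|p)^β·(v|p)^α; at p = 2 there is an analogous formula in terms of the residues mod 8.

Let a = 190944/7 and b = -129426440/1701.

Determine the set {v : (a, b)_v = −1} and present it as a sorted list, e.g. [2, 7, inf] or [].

Mod squares: a ≡ 9282, b ≡ -46410. Check v ∈ {∞, 2, 3, 5, 7, 11, 13, 17}.
v=17: a=17^1·(≡9), b=17^1·(≡11) mod 17; (9|17)=+1, (11|17)=-1; (−1)^{1·1·8}·(+1)^1·(-1)^1 = -1.
v=3: a=3^3·(≡1), b=3^-5·(≡1) mod 3; (1|3)=+1, (1|3)=+1; (−1)^{3·-5·1}·(+1)^-5·(+1)^3 = -1.
v=13: a=13^1·(≡9), b=13^1·(≡6) mod 13; (9|13)=+1, (6|13)=-1; (−1)^{1·1·6}·(+1)^1·(-1)^1 = -1.
v=7: a=7^-1·(≡5), b=7^-1·(≡5) mod 7; (5|7)=-1, (5|7)=-1; (−1)^{-1·-1·3}·(-1)^-1·(-1)^-1 = -1.
v=5: a=5^0·(≡2), b=5^1·(≡2) mod 5; (2|5)=-1, (2|5)=-1; (−1)^{0·1·2}·(-1)^1·(-1)^0 = -1.
v=2: v_2(a)=5, v_2(b)=3; units ≡ 1, 3 (mod 8); ε·ε+αω+βω = 0·1+5·1+3·0 ≡ 1  ⇒  (a,b)_2 = -1.
v=11: a=11^0·(≡4), b=11^4·(≡10) mod 11; (4|11)=+1, (10|11)=-1; (−1)^{0·4·5}·(+1)^4·(-1)^0 = +1.
v=∞: 9282 > 0 and -46410 < 0  ⇒  (a,b)_∞ = +1.
Ram(9282, -46410) = {2, 3, 5, 7, 13, 17}; no ℚ_2-point on the conic.

[2, 3, 5, 7, 13, 17]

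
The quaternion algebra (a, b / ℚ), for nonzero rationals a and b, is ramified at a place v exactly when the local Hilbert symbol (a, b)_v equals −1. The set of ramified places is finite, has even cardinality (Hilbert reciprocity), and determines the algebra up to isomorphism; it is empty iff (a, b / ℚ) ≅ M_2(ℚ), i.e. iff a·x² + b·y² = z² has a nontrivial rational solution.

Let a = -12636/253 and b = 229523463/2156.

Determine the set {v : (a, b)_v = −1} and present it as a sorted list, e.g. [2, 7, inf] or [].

Mod squares: a ≡ -9867, b ≡ 253. Check v ∈ {∞, 2, 3, 7, 11, 13, 23}.
v=13: a=13^1·(≡7), b=13^2·(≡11) mod 13; (7|13)=-1, (11|13)=-1; (−1)^{1·2·6}·(-1)^2·(-1)^1 = -1.
v=11: a=11^-1·(≡3), b=11^-1·(≡9) mod 11; (3|11)=+1, (9|11)=+1; (−1)^{-1·-1·5}·(+1)^-1·(+1)^-1 = -1.
v=2: v_2(a)=2, v_2(b)=-2; units ≡ 5, 5 (mod 8); ε·ε+αω+βω = 0·0+2·1+-2·1 ≡ 0  ⇒  (a,b)_2 = +1.
v=∞: -9867 < 0 and 253 > 0  ⇒  (a,b)_∞ = +1.
v=7: a=7^0·(≡6), b=7^-2·(≡4) mod 7; (6|7)=-1, (4|7)=+1; (−1)^{0·-2·3}·(-1)^-2·(+1)^0 = +1.
v=3: a=3^5·(≡2), b=3^10·(≡1) mod 3; (2|3)=-1, (1|3)=+1; (−1)^{5·10·1}·(-1)^10·(+1)^5 = +1.
v=23: a=23^-1·(≡18), b=23^1·(≡20) mod 23; (18|23)=+1, (20|23)=-1; (−1)^{-1·1·11}·(+1)^1·(-1)^-1 = +1.
Ram(-9867, 253) = {11, 13}; no ℚ_11-point on the conic.

[11, 13]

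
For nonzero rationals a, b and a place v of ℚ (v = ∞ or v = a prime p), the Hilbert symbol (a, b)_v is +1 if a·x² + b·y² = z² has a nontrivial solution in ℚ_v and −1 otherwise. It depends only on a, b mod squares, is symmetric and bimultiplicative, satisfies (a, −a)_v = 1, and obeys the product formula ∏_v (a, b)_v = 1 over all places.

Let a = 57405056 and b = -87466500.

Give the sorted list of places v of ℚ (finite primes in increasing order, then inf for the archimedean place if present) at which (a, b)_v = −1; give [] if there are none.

[3, 19, 31, 37]

(a, b) ≡ (896954, -97185) mod (ℚ^×)²; places V = {2, 3, 5, 11, 17, 19, 23, 31, 37, ∞}.
(a,b)_5: α=0, u≡1; β=3, v≡3 (mod 5); (1|5)=+1, (3|5)=-1; sign (−1)^0·+1^3·-1^0 = +1.
(a,b)_3: α=0, u≡2; β=3, v≡2 (mod 3); (2|3)=-1, (2|3)=-1; sign (−1)^0·-1^3·-1^0 = -1.
(a,b)_19: α=0, u≡14; β=1, v≡10 (mod 19); (14|19)=-1, (10|19)=-1; sign (−1)^0·-1^1·-1^0 = -1.
(a,b)_31: α=1, u≡22; β=1, v≡27 (mod 31); (22|31)=-1, (27|31)=-1; sign (−1)^1·-1^1·-1^1 = -1.
(a,b)_23: α=1, u≡4; β=0, v≡16 (mod 23); (4|23)=+1, (16|23)=+1; sign (−1)^0·+1^0·+1^1 = +1.
(a,b)_∞: sgn(896954)=+, sgn(-97185)=−, so +1.
(a,b)_37: α=1, u≡4; β=0, v≡20 (mod 37); (4|37)=+1, (20|37)=-1; sign (−1)^0·+1^0·-1^1 = -1.
(a,b)_2: α=7, β=2; u≡5, v≡7 (mod 8); ε(u)ε(v)=0·1, αω(v)=7·0, βω(u)=2·1; sum ≡ 0  ⇒  +1.
(a,b)_11: α=0, u≡5; β=1, v≡4 (mod 11); (5|11)=+1, (4|11)=+1; sign (−1)^0·+1^1·+1^0 = +1.
(a,b)_17: α=1, u≡7; β=0, v≡13 (mod 17); (7|17)=-1, (13|17)=+1; sign (−1)^0·-1^0·+1^1 = +1.
(896954, -97185 / ℚ) ramifies at {3, 19, 31, 37}: a division algebra.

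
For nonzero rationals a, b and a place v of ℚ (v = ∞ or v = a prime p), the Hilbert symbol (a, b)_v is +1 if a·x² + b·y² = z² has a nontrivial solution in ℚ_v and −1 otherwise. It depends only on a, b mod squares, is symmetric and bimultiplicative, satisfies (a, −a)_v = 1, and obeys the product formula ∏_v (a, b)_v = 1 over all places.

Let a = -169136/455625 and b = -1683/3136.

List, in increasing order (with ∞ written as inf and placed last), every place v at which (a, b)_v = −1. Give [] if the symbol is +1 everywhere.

(a, b) ≡ (-11, -187) mod (ℚ^×)²; places V = {2, 3, 5, 7, 11, 17, 31, ∞}.
(a,b)_∞: sgn(-11)=−, sgn(-187)=−, so -1.
(a,b)_2: α=4, β=-6; u≡5, v≡5 (mod 8); ε(u)ε(v)=0·0, αω(v)=4·1, βω(u)=-6·1; sum ≡ 0  ⇒  +1.
(a,b)_11: α=1, u≡7; β=1, v≡1 (mod 11); (7|11)=-1, (1|11)=+1; sign (−1)^1·-1^1·+1^1 = +1.
(a,b)_31: α=2, u≡4; β=0, v≡23 (mod 31); (4|31)=+1, (23|31)=-1; sign (−1)^0·+1^0·-1^2 = +1.
(a,b)_5: α=-4, u≡1; β=0, v≡2 (mod 5); (1|5)=+1, (2|5)=-1; sign (−1)^0·+1^0·-1^-4 = +1.
(a,b)_7: α=0, u≡6; β=-2, v≡4 (mod 7); (6|7)=-1, (4|7)=+1; sign (−1)^0·-1^-2·+1^0 = +1.
(a,b)_3: α=-6, u≡1; β=2, v≡2 (mod 3); (1|3)=+1, (2|3)=-1; sign (−1)^0·+1^2·-1^-6 = +1.
(a,b)_17: α=0, u≡6; β=1, v≡11 (mod 17); (6|17)=-1, (11|17)=-1; sign (−1)^0·-1^1·-1^0 = -1.
|Ram(-11, -187)| = 2, even; anisotropic at {17, ∞}.

[17, inf]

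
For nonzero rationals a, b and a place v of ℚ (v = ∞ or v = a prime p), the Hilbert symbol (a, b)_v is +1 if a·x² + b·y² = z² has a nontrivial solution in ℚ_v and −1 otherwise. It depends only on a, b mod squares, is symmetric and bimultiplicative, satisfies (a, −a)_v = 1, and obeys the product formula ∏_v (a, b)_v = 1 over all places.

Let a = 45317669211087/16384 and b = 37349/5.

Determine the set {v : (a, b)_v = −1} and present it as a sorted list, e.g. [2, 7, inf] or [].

Mod squares: a ≡ 663, b ≡ 1105. Check v ∈ {∞, 2, 3, 5, 7, 13, 17}.
v=7: a=7^2·(≡6), b=7^0·(≡5) mod 7; (6|7)=-1, (5|7)=-1; (−1)^{2·0·3}·(-1)^0·(-1)^2 = +1.
v=3: a=3^1·(≡2), b=3^0·(≡1) mod 3; (2|3)=-1, (1|3)=+1; (−1)^{1·0·1}·(-1)^0·(+1)^1 = +1.
v=5: a=5^0·(≡3), b=5^-1·(≡4) mod 5; (3|5)=-1, (4|5)=+1; (−1)^{0·-1·2}·(-1)^-1·(+1)^0 = -1.
v=∞: 663 > 0 and 1105 > 0  ⇒  (a,b)_∞ = +1.
v=17: a=17^3·(≡6), b=17^1·(≡11) mod 17; (6|17)=-1, (11|17)=-1; (−1)^{3·1·8}·(-1)^1·(-1)^3 = +1.
v=13: a=13^7·(≡12), b=13^3·(≡6) mod 13; (12|13)=+1, (6|13)=-1; (−1)^{7·3·6}·(+1)^3·(-1)^7 = -1.
v=2: v_2(a)=-14, v_2(b)=0; units ≡ 7, 1 (mod 8); ε·ε+αω+βω = 1·0+-14·0+0·0 ≡ 0  ⇒  (a,b)_2 = +1.
(663, 1105 / ℚ) ramifies at {5, 13}: a division algebra.

[5, 13]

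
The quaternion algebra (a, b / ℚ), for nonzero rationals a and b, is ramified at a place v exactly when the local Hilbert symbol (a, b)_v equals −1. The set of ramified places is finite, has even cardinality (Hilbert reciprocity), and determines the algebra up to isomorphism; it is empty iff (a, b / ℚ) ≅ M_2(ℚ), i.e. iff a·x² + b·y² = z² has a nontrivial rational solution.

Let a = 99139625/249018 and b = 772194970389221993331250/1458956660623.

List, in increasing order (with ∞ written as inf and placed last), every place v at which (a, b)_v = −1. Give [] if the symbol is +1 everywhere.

Mod squares: a ≡ 2730, b ≡ 910. Check v ∈ {∞, 2, 3, 5, 7, 11, 13, 19, 23}.
v=13: a=13^3·(≡5), b=13^11·(≡8) mod 13; (5|13)=-1, (8|13)=-1; (−1)^{3·11·6}·(-1)^11·(-1)^3 = +1.
v=19: a=19^2·(≡14), b=19^4·(≡9) mod 19; (14|19)=-1, (9|19)=+1; (−1)^{2·4·9}·(-1)^4·(+1)^2 = +1.
v=5: a=5^3·(≡4), b=5^5·(≡2) mod 5; (4|5)=+1, (2|5)=-1; (−1)^{3·5·2}·(+1)^5·(-1)^3 = -1.
v=7: a=7^-3·(≡5), b=7^-7·(≡1) mod 7; (5|7)=-1, (1|7)=+1; (−1)^{-3·-7·3}·(-1)^-7·(+1)^-3 = +1.
v=2: v_2(a)=-1, v_2(b)=1; units ≡ 5, 7 (mod 8); ε·ε+αω+βω = 0·1+-1·0+1·1 ≡ 1  ⇒  (a,b)_2 = -1.
v=23: a=23^0·(≡4), b=23^2·(≡18) mod 23; (4|23)=+1, (18|23)=+1; (−1)^{0·2·11}·(+1)^2·(+1)^0 = +1.
v=∞: 2730 > 0 and 910 > 0  ⇒  (a,b)_∞ = +1.
v=3: a=3^-1·(≡1), b=3^0·(≡1) mod 3; (1|3)=+1, (1|3)=+1; (−1)^{-1·0·1}·(+1)^0·(+1)^-1 = +1.
v=11: a=11^-2·(≡2), b=11^-6·(≡10) mod 11; (2|11)=-1, (10|11)=-1; (−1)^{-2·-6·5}·(-1)^-6·(-1)^-2 = +1.
Ram(2730, 910) = {2, 5}; no ℚ_2-point on the conic.

[2, 5]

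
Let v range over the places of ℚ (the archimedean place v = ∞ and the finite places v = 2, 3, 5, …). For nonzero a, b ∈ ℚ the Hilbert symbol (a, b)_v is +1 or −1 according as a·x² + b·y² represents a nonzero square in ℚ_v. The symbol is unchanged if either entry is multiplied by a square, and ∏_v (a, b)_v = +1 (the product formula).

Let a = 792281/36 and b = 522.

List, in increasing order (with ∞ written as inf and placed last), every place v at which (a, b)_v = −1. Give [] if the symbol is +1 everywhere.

[]

(a, b) ≡ (16169, 58) mod (ℚ^×)²; places V = {2, 3, 7, 19, 23, 29, 37, ∞}.
(a,b)_19: α=1, u≡3; β=0, v≡9 (mod 19); (3|19)=-1, (9|19)=+1; sign (−1)^0·-1^0·+1^1 = +1.
(a,b)_23: α=1, u≡3; β=0, v≡16 (mod 23); (3|23)=+1, (16|23)=+1; sign (−1)^0·+1^0·+1^1 = +1.
(a,b)_37: α=1, u≡10; β=0, v≡4 (mod 37); (10|37)=+1, (4|37)=+1; sign (−1)^0·+1^0·+1^1 = +1.
(a,b)_2: α=-2, β=1; u≡1, v≡5 (mod 8); ε(u)ε(v)=0·0, αω(v)=-2·1, βω(u)=1·0; sum ≡ 0  ⇒  +1.
(a,b)_3: α=-2, u≡2; β=2, v≡1 (mod 3); (2|3)=-1, (1|3)=+1; sign (−1)^0·-1^2·+1^-2 = +1.
(a,b)_29: α=0, u≡25; β=1, v≡18 (mod 29); (25|29)=+1, (18|29)=-1; sign (−1)^0·+1^1·-1^0 = +1.
(a,b)_7: α=2, u≡6; β=0, v≡4 (mod 7); (6|7)=-1, (4|7)=+1; sign (−1)^0·-1^0·+1^2 = +1.
(a,b)_∞: sgn(16169)=+, sgn(58)=+, so +1.
Every local symbol is +1, so the conic 16169·x² + 58·y² = z² has ℚ_v-points for all v and hence a ℚ-point; (a, b / ℚ) ≅ M_2(ℚ).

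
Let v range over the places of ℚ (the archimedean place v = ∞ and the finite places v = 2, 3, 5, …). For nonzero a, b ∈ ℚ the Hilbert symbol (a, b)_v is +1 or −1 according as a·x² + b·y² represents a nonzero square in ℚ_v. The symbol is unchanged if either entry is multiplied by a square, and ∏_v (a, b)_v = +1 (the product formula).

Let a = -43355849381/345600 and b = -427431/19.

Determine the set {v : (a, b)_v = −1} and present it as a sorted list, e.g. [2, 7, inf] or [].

[2, 3, 13, 17, 37, inf]

(a, b) ≡ (-83694, -28101) mod (ℚ^×)²; places V = {2, 3, 5, 13, 17, 19, 29, 37, 41, 43, ∞}.
(a,b)_∞: sgn(-83694)=−, sgn(-28101)=−, so -1.
(a,b)_3: α=-3, u≡2; β=1, v≡2 (mod 3); (2|3)=-1, (2|3)=-1; sign (−1)^1·-1^1·-1^-3 = -1.
(a,b)_13: α=1, u≡9; β=0, v≡8 (mod 13); (9|13)=+1, (8|13)=-1; sign (−1)^0·+1^0·-1^1 = -1.
(a,b)_17: α=0, u≡14; β=3, v≡16 (mod 17); (14|17)=-1, (16|17)=+1; sign (−1)^0·-1^3·+1^0 = -1.
(a,b)_41: α=2, u≡34; β=0, v≡4 (mod 41); (34|41)=-1, (4|41)=+1; sign (−1)^0·-1^0·+1^2 = +1.
(a,b)_29: α=1, u≡12; β=1, v≡21 (mod 29); (12|29)=-1, (21|29)=-1; sign (−1)^0·-1^1·-1^1 = +1.
(a,b)_2: α=-9, β=0; u≡1, v≡3 (mod 8); ε(u)ε(v)=0·1, αω(v)=-9·1, βω(u)=0·0; sum ≡ 1  ⇒  -1.
(a,b)_19: α=0, u≡1; β=-1, v≡12 (mod 19); (1|19)=+1, (12|19)=-1; sign (−1)^0·+1^-1·-1^0 = +1.
(a,b)_5: α=-2, u≡1; β=0, v≡1 (mod 5); (1|5)=+1, (1|5)=+1; sign (−1)^0·+1^0·+1^-2 = +1.
(a,b)_43: α=2, u≡2; β=0, v≡13 (mod 43); (2|43)=-1, (13|43)=+1; sign (−1)^0·-1^0·+1^2 = +1.
(a,b)_37: α=1, u≡13; β=0, v≡23 (mod 37); (13|37)=-1, (23|37)=-1; sign (−1)^0·-1^0·-1^1 = -1.
Ram(-83694, -28101) = {2, 3, 13, 17, 37, ∞}; no ℚ_2-point on the conic.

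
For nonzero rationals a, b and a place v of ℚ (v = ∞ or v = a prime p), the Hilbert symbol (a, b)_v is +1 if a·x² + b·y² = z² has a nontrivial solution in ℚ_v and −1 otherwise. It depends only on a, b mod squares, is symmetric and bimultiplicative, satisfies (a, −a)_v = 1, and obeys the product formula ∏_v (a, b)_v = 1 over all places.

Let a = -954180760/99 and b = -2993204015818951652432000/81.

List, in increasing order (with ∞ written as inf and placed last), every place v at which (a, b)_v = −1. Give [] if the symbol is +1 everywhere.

(a, b) ≡ (-43010, -27170) mod (ℚ^×)²; places V = {2, 3, 5, 11, 13, 17, 19, 23, ∞}.
(a,b)_11: α=-1, u≡8; β=3, v≡1 (mod 11); (8|11)=-1, (1|11)=+1; sign (−1)^1·-1^3·+1^-1 = +1.
(a,b)_17: α=1, u≡3; β=2, v≡9 (mod 17); (3|17)=-1, (9|17)=+1; sign (−1)^0·-1^2·+1^1 = +1.
(a,b)_23: α=1, u≡12; β=2, v≡6 (mod 23); (12|23)=+1, (6|23)=+1; sign (−1)^0·+1^2·+1^1 = +1.
(a,b)_19: α=2, u≡11; β=5, v≡14 (mod 19); (11|19)=+1, (14|19)=-1; sign (−1)^0·+1^5·-1^2 = +1.
(a,b)_13: α=2, u≡2; β=5, v≡10 (mod 13); (2|13)=-1, (10|13)=+1; sign (−1)^0·-1^5·+1^2 = -1.
(a,b)_3: α=-2, u≡1; β=-4, v≡1 (mod 3); (1|3)=+1, (1|3)=+1; sign (−1)^0·+1^-4·+1^-2 = +1.
(a,b)_5: α=1, u≡2; β=3, v≡4 (mod 5); (2|5)=-1, (4|5)=+1; sign (−1)^0·-1^3·+1^1 = -1.
(a,b)_∞: sgn(-43010)=−, sgn(-27170)=−, so -1.
(a,b)_2: α=3, β=7; u≡7, v≡7 (mod 8); ε(u)ε(v)=1·1, αω(v)=3·0, βω(u)=7·0; sum ≡ 1  ⇒  -1.
Ram(-43010, -27170) = {2, 5, 13, ∞}; no ℚ_2-point on the conic.

[2, 5, 13, inf]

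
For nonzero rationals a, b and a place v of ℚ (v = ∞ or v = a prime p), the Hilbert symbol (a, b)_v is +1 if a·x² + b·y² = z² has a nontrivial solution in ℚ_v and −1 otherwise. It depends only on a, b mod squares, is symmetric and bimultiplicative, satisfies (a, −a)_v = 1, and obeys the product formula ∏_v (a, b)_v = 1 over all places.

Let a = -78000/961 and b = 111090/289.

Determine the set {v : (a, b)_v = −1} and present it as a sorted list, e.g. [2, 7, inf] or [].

Mod squares: a ≡ -195, b ≡ 210. Check v ∈ {∞, 2, 3, 5, 7, 13, 17, 23, 31}.
v=3: a=3^1·(≡1), b=3^1·(≡1) mod 3; (1|3)=+1, (1|3)=+1; (−1)^{1·1·1}·(+1)^1·(+1)^1 = -1.
v=13: a=13^1·(≡7), b=13^0·(≡6) mod 13; (7|13)=-1, (6|13)=-1; (−1)^{1·0·6}·(-1)^0·(-1)^1 = -1.
v=2: v_2(a)=4, v_2(b)=1; units ≡ 5, 1 (mod 8); ε·ε+αω+βω = 0·0+4·0+1·1 ≡ 1  ⇒  (a,b)_2 = -1.
v=31: a=31^-2·(≡27), b=31^0·(≡11) mod 31; (27|31)=-1, (11|31)=-1; (−1)^{-2·0·15}·(-1)^0·(-1)^-2 = +1.
v=23: a=23^0·(≡6), b=23^2·(≡2) mod 23; (6|23)=+1, (2|23)=+1; (−1)^{0·2·11}·(+1)^2·(+1)^0 = +1.
v=∞: -195 < 0 and 210 > 0  ⇒  (a,b)_∞ = +1.
v=17: a=17^0·(≡9), b=17^-2·(≡12) mod 17; (9|17)=+1, (12|17)=-1; (−1)^{0·-2·8}·(+1)^-2·(-1)^0 = +1.
v=7: a=7^0·(≡4), b=7^1·(≡4) mod 7; (4|7)=+1, (4|7)=+1; (−1)^{0·1·3}·(+1)^1·(+1)^0 = +1.
v=5: a=5^3·(≡1), b=5^1·(≡2) mod 5; (1|5)=+1, (2|5)=-1; (−1)^{3·1·2}·(+1)^1·(-1)^3 = -1.
|Ram(-195, 210)| = 4, even; anisotropic at {2, 3, 5, 13}.

[2, 3, 5, 13]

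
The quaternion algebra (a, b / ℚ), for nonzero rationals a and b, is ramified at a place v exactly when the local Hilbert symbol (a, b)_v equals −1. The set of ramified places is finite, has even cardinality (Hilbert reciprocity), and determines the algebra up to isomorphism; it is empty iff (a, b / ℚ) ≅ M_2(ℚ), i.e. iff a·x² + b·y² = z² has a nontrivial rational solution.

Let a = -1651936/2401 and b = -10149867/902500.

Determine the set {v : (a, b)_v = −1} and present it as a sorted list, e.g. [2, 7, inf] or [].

[2, 13, 17, inf]

(a, b) ≡ (-286, -1547) mod (ℚ^×)²; places V = {2, 3, 5, 7, 11, 13, 17, 19, ∞}.
(a,b)_11: α=1, u≡6; β=0, v≡4 (mod 11); (6|11)=-1, (4|11)=+1; sign (−1)^0·-1^0·+1^1 = +1.
(a,b)_19: α=2, u≡14; β=-2, v≡6 (mod 19); (14|19)=-1, (6|19)=+1; sign (−1)^0·-1^-2·+1^2 = +1.
(a,b)_3: α=0, u≡2; β=8, v≡1 (mod 3); (2|3)=-1, (1|3)=+1; sign (−1)^0·-1^8·+1^0 = +1.
(a,b)_13: α=1, u≡9; β=1, v≡8 (mod 13); (9|13)=+1, (8|13)=-1; sign (−1)^0·+1^1·-1^1 = -1.
(a,b)_5: α=0, u≡4; β=-4, v≡2 (mod 5); (4|5)=+1, (2|5)=-1; sign (−1)^0·+1^-4·-1^0 = +1.
(a,b)_7: α=-4, u≡1; β=1, v≡5 (mod 7); (1|7)=+1, (5|7)=-1; sign (−1)^0·+1^1·-1^-4 = +1.
(a,b)_17: α=0, u≡14; β=1, v≡10 (mod 17); (14|17)=-1, (10|17)=-1; sign (−1)^0·-1^1·-1^0 = -1.
(a,b)_∞: sgn(-286)=−, sgn(-1547)=−, so -1.
(a,b)_2: α=5, β=-2; u≡1, v≡5 (mod 8); ε(u)ε(v)=0·0, αω(v)=5·1, βω(u)=-2·0; sum ≡ 1  ⇒  -1.
|Ram(-286, -1547)| = 4, even; anisotropic at {2, 13, 17, ∞}.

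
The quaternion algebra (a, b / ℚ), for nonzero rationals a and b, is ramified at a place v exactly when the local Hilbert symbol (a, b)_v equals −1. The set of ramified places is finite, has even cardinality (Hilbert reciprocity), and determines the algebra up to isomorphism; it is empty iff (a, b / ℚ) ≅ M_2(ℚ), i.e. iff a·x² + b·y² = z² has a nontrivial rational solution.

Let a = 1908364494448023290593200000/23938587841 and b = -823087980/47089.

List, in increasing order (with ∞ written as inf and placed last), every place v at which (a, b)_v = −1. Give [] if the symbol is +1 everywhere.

[2, 3]

Mod squares: a ≡ 30, b ≡ -20995. Check v ∈ {∞, 2, 3, 5, 7, 11, 13, 17, 19, 23, 31}.
v=7: a=7^-2·(≡4), b=7^-2·(≡3) mod 7; (4|7)=+1, (3|7)=-1; (−1)^{-2·-2·3}·(+1)^-2·(-1)^-2 = +1.
v=11: a=11^4·(≡7), b=11^2·(≡1) mod 11; (7|11)=-1, (1|11)=+1; (−1)^{4·2·5}·(-1)^2·(+1)^4 = +1.
v=19: a=19^4·(≡1), b=19^1·(≡16) mod 19; (1|19)=+1, (16|19)=+1; (−1)^{4·1·9}·(+1)^1·(+1)^4 = +1.
v=17: a=17^4·(≡8), b=17^1·(≡5) mod 17; (8|17)=+1, (5|17)=-1; (−1)^{4·1·8}·(+1)^1·(-1)^4 = +1.
v=31: a=31^-4·(≡23), b=31^-2·(≡29) mod 31; (23|31)=-1, (29|31)=-1; (−1)^{-4·-2·15}·(-1)^-2·(-1)^-4 = +1.
v=3: a=3^11·(≡1), b=3^4·(≡2) mod 3; (1|3)=+1, (2|3)=-1; (−1)^{11·4·1}·(+1)^4·(-1)^11 = -1.
v=5: a=5^5·(≡4), b=5^1·(≡1) mod 5; (4|5)=+1, (1|5)=+1; (−1)^{5·1·2}·(+1)^1·(+1)^5 = +1.
v=23: a=23^-2·(≡14), b=23^0·(≡6) mod 23; (14|23)=-1, (6|23)=+1; (−1)^{-2·0·11}·(-1)^0·(+1)^-2 = +1.
v=∞: 30 > 0 and -20995 < 0  ⇒  (a,b)_∞ = +1.
v=2: v_2(a)=7, v_2(b)=2; units ≡ 7, 5 (mod 8); ε·ε+αω+βω = 1·0+7·1+2·0 ≡ 1  ⇒  (a,b)_2 = -1.
v=13: a=13^2·(≡4), b=13^1·(≡4) mod 13; (4|13)=+1, (4|13)=+1; (−1)^{2·1·6}·(+1)^1·(+1)^2 = +1.
Ram(30, -20995) = {2, 3}; no ℚ_2-point on the conic.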